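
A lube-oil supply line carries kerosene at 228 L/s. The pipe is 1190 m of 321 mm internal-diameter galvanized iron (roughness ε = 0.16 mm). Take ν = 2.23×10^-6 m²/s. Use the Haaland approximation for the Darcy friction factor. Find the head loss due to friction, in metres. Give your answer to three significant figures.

V = 4Q/(πD²) = 4·0.228/(π·0.321²) = 2.817 m/s
Re = VD/ν = 2.817·0.321/2.23×10^-6 = 4.06×10^5 → turbulent
ε/D = 0.16/321 = 4.98×10^-4
Haaland: f = 0.01775
h_f = f(L/D)V²/(2g) = 0.01775·(1190/0.321)·2.817²/(2·9.81) = 26.61 m

h_f ≈ 26.6 m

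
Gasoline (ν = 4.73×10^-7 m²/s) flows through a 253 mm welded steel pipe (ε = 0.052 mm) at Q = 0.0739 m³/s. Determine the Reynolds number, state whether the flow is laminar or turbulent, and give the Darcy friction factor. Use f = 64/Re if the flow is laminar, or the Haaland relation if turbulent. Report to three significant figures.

Re ≈ 7.86×10^5; turbulent; f ≈ 0.0149

V = 4Q/(πD²) = 1.470 m/s
Re = VD/ν = 1.470·0.253/4.73×10^-7 = 7.86×10^5
Re > 4000 → turbulent; ε/D = 2.06×10^-4
Haaland: f = 0.01486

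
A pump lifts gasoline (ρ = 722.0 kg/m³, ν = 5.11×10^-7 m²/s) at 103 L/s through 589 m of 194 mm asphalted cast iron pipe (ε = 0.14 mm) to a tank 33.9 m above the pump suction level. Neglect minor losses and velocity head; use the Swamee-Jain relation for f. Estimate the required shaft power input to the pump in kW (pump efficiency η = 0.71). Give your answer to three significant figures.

V = 4Q/(πD²) = 3.485 m/s; Re = 1.32×10^6; ε/D = 7.22×10^-4; f = 0.01854
h_f = f(L/D)V²/2g = 34.84 m
Total head H = z + h_f = 33.9 + 34.84 = 68.74 m
P_hyd = ρgQH = 722.0·9.81·0.103·68.74 = 50.15 kW
P_shaft = P_hyd/η = 50.15/0.71 = 70.63 kW

P_shaft ≈ 70.6 kW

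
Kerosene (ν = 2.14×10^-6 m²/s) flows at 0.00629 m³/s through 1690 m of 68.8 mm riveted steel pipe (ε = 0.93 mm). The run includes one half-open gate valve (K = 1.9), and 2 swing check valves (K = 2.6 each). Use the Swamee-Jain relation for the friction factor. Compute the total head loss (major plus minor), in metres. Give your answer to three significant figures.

H_L ≈ 156 m

V = 4Q/(πD²) = 1.692 m/s; V²/2g = 0.1459 m
Re = 5.44×10^4, ε/D = 0.0135 → f = 0.04335 (Swamee-Jain)
Major: h_f = f(L/D)·V²/2g = 0.04335·24564·0.1459 = 155.4 m
Minor: ΣK = 7.10; h_m = ΣK·V²/2g = 1.036 m
Total H_L = 155.4 + 1.036 = 156.4 m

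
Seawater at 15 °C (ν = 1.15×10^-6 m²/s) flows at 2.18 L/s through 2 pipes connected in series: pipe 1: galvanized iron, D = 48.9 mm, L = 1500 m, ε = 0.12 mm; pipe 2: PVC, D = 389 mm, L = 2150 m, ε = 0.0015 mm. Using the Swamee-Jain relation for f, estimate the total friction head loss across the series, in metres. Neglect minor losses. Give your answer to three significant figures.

Pipe 1: V = 1.161 m/s, Re = 4.94×10^4, ε/D = 0.00245, f = 0.02783, h_1 = f(L/D)V²/2g = 58.62 m
Pipe 2: V = 0.01834 m/s, Re = 6200, ε/D = 3.86×10^-6, f = 0.03548, h_2 = f(L/D)V²/2g = 0.003363 m
Series → Q common, losses add: H = Σh = 58.62 m

H ≈ 58.6 m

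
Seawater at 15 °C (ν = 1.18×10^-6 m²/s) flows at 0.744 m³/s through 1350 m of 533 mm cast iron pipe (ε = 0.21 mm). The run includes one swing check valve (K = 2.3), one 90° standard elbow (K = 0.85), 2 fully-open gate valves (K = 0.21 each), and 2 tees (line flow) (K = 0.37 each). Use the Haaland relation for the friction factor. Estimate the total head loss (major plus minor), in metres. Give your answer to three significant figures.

H_L ≈ 25.7 m

V = 4Q/(πD²) = 3.334 m/s; V²/2g = 0.5667 m
Re = 1.51×10^6, ε/D = 3.94×10^-4 → f = 0.01623 (Haaland)
Major: h_f = f(L/D)·V²/2g = 0.01623·2533·0.5667 = 23.29 m
Minor: ΣK = 4.31; h_m = ΣK·V²/2g = 2.443 m
Total H_L = 23.29 + 2.443 = 25.73 m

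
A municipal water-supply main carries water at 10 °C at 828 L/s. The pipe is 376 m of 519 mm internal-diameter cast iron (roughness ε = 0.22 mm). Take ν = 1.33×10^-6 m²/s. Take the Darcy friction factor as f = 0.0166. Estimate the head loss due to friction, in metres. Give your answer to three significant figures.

h_f ≈ 9.39 m

V = 4Q/(πD²) = 4·0.828/(π·0.519²) = 3.914 m/s
h_f = f(L/D)V²/(2g) = 0.01660·(376/0.519)·3.914²/(2·9.81) = 9.389 m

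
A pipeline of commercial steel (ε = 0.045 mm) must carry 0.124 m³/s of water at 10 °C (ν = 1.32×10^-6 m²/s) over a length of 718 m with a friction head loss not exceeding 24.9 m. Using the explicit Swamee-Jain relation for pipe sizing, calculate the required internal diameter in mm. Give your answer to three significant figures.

Swamee-Jain (Type III): D = 0.66·[ε^1.25·(LQ²/(gh_f))^4.75 + ν·Q^9.4·(L/(gh_f))^5.2]^0.04
LQ²/(gh_f) = 0.04520; L/(gh_f) = 2.939
Term 1 = ε^1.25·(…)^4.75 = 1.51×10^-12; Term 2 = ν·Q^9.4·(…)^5.2 = 1.08×10^-12
D = 0.66·(1.51×10^-12 + 1.08×10^-12)^0.04 = 0.2270 m = 227 mm
Check: V = 3.06 m/s, Re = 5.27×10^5, f = 0.01543, h_f = 23.3 m ≈ 24.9 m ✓

D ≈ 227 mm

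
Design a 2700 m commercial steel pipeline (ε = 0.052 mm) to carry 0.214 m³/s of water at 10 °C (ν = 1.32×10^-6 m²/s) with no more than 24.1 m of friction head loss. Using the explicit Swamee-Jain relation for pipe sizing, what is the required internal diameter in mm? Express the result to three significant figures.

D ≈ 367 mm

Swamee-Jain (Type III): D = 0.66·[ε^1.25·(LQ²/(gh_f))^4.75 + ν·Q^9.4·(L/(gh_f))^5.2]^0.04
LQ²/(gh_f) = 0.5230; L/(gh_f) = 11.42
Term 1 = ε^1.25·(…)^4.75 = 2.03×10^-7; Term 2 = ν·Q^9.4·(…)^5.2 = 2.12×10^-7
D = 0.66·(2.03×10^-7 + 2.12×10^-7)^0.04 = 0.3667 m = 367 mm
Check: V = 2.03 m/s, Re = 5.63×10^5, f = 0.01476, h_f = 22.8 m ≈ 24.1 m ✓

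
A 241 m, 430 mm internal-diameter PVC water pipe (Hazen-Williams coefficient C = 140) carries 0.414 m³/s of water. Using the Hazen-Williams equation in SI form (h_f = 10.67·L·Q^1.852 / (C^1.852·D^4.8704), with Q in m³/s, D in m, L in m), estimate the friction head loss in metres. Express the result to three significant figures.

h_f ≈ 3.25 m

h_f = 10.67·241·0.414^1.852 / (140^1.852·0.430^4.8704) = 3.246 m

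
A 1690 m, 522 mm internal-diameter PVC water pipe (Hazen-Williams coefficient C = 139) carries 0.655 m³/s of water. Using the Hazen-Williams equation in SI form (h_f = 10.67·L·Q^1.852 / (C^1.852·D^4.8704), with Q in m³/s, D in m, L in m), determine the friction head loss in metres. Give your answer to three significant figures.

h_f = 10.67·1690·0.655^1.852 / (139^1.852·0.522^4.8704) = 20.99 m

h_f ≈ 21.0 m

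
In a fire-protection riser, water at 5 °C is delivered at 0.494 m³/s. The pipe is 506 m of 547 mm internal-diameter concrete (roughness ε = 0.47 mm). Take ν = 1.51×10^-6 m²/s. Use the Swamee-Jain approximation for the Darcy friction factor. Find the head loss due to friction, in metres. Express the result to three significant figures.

V = 4Q/(πD²) = 4·0.494/(π·0.547²) = 2.102 m/s
Re = VD/ν = 2.102·0.547/1.51×10^-6 = 7.62×10^5 → turbulent
ε/D = 0.47/547 = 8.59×10^-4
Swamee-Jain: f = 0.01948
h_f = f(L/D)V²/(2g) = 0.01948·(506/0.547)·2.102²/(2·9.81) = 4.058 m

h_f ≈ 4.06 m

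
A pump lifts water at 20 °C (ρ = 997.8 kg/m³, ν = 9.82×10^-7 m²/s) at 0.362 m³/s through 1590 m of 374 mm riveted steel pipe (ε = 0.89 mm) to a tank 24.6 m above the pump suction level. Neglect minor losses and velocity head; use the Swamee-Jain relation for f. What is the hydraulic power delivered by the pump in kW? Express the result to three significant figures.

V = 4Q/(πD²) = 3.295 m/s; Re = 1.25×10^6; ε/D = 0.00238; f = 0.02473
h_f = f(L/D)V²/2g = 58.19 m
Total head H = z + h_f = 24.6 + 58.19 = 82.79 m
P_hyd = ρgQH = 997.8·9.81·0.362·82.79 = 293.4 kW

P_hyd ≈ 293 kW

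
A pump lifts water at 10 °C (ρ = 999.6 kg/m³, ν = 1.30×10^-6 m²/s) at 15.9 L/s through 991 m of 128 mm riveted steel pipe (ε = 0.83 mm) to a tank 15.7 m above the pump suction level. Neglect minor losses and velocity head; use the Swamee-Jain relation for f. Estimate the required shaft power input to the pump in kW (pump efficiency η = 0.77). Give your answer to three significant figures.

P_shaft ≈ 7.30 kW

V = 4Q/(πD²) = 1.236 m/s; Re = 1.22×10^5; ε/D = 0.00648; f = 0.03379
h_f = f(L/D)V²/2g = 20.36 m
Total head H = z + h_f = 15.7 + 20.36 = 36.06 m
P_hyd = ρgQH = 999.6·9.81·0.0159·36.06 = 5.622 kW
P_shaft = P_hyd/η = 5.622/0.77 = 7.301 kW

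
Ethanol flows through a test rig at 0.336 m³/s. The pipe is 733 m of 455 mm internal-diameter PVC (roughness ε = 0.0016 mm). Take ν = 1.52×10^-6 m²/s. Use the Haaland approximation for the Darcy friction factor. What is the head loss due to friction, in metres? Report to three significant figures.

V = 4Q/(πD²) = 4·0.336/(π·0.455²) = 2.066 m/s
Re = VD/ν = 2.066·0.455/1.52×10^-6 = 6.19×10^5 → turbulent
ε/D = 0.0016/455 = 3.52×10^-6
Haaland: f = 0.01262
h_f = f(L/D)V²/(2g) = 0.01262·(733/0.455)·2.066²/(2·9.81) = 4.426 m

h_f ≈ 4.43 m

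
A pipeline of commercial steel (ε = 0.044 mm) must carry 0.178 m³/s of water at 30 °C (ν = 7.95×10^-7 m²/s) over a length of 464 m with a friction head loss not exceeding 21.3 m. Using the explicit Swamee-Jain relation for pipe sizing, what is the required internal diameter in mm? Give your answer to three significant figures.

D ≈ 244 mm

Swamee-Jain (Type III): D = 0.66·[ε^1.25·(LQ²/(gh_f))^4.75 + ν·Q^9.4·(L/(gh_f))^5.2]^0.04
LQ²/(gh_f) = 0.07036; L/(gh_f) = 2.221
Term 1 = ε^1.25·(…)^4.75 = 1.20×10^-11; Term 2 = ν·Q^9.4·(…)^5.2 = 4.53×10^-12
D = 0.66·(1.20×10^-11 + 4.53×10^-12)^0.04 = 0.2445 m = 244 mm
Check: V = 3.79 m/s, Re = 1.17×10^6, f = 0.01442, h_f = 20.0 m ≈ 21.3 m ✓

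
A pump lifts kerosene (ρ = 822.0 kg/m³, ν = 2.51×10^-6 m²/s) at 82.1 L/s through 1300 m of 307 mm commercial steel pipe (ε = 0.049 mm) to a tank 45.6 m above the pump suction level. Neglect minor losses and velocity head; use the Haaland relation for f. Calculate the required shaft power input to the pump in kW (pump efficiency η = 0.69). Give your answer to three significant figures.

P_shaft ≈ 48.2 kW

V = 4Q/(πD²) = 1.109 m/s; Re = 1.36×10^5; ε/D = 1.60×10^-4; f = 0.01761
h_f = f(L/D)V²/2g = 4.676 m
Total head H = z + h_f = 45.6 + 4.676 = 50.28 m
P_hyd = ρgQH = 822.0·9.81·0.0821·50.28 = 33.28 kW
P_shaft = P_hyd/η = 33.28/0.69 = 48.24 kW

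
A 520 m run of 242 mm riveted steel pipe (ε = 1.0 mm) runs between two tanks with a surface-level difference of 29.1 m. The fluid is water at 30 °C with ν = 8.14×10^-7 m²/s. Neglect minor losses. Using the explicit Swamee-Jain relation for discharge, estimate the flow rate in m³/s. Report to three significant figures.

Swamee-Jain (Type II): Q = -0.965·√(gD⁵h_f/L)·ln[ε/(3.7D) + √(3.17ν²L/(gD³h_f))]
√(gD⁵h_f/L) = √(9.81·0.242⁵·29.1/520) = 0.02135
ε/(3.7D) = 0.00112; √(3.17ν²L/(gD³h_f)) = 1.64×10^-5
Q = -0.965·0.02135·ln(0.001133) = 0.1397 m³/s
Check: V = 3.04 m/s, Re = 9.03×10^5, f = 0.02888, h_f = 29.2 m ≈ 29.1 m ✓

Q ≈ 0.140 m³/s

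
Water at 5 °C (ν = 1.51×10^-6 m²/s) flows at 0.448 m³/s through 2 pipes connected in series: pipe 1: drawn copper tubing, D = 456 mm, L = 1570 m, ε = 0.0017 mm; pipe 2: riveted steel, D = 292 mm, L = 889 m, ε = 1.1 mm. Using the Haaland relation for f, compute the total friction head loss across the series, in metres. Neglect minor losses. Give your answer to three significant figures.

Pipe 1: V = 2.743 m/s, Re = 8.28×10^5, ε/D = 3.73×10^-6, f = 0.01202, h_1 = f(L/D)V²/2g = 15.87 m
Pipe 2: V = 6.690 m/s, Re = 1.29×10^6, ε/D = 0.00377, f = 0.02806, h_2 = f(L/D)V²/2g = 194.9 m
Series → Q common, losses add: H = Σh = 210.7 m

H ≈ 211 m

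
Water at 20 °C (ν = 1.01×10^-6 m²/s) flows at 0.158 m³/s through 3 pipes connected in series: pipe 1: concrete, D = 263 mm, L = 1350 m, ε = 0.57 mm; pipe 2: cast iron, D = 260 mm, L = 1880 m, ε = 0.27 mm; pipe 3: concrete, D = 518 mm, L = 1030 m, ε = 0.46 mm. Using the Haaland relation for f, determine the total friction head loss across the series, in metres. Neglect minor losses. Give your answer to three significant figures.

Pipe 1: V = 2.908 m/s, Re = 7.57×10^5, ε/D = 0.00217, f = 0.02418, h_1 = f(L/D)V²/2g = 53.51 m
Pipe 2: V = 2.976 m/s, Re = 7.66×10^5, ε/D = 0.00104, f = 0.02019, h_2 = f(L/D)V²/2g = 65.91 m
Pipe 3: V = 0.7497 m/s, Re = 3.85×10^5, ε/D = 8.88×10^-4, f = 0.01985, h_3 = f(L/D)V²/2g = 1.131 m
Series → Q common, losses add: H = Σh = 120.5 m

H ≈ 121 m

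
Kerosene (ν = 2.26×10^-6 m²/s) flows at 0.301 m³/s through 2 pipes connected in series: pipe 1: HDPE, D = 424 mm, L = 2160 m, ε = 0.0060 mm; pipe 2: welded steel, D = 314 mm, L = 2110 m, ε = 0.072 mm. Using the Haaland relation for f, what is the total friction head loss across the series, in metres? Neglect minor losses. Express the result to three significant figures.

H ≈ 96.3 m

Pipe 1: V = 2.132 m/s, Re = 4.00×10^5, ε/D = 1.42×10^-5, f = 0.01374, h_1 = f(L/D)V²/2g = 16.21 m
Pipe 2: V = 3.887 m/s, Re = 5.40×10^5, ε/D = 2.29×10^-4, f = 0.01547, h_2 = f(L/D)V²/2g = 80.04 m
Series → Q common, losses add: H = Σh = 96.26 m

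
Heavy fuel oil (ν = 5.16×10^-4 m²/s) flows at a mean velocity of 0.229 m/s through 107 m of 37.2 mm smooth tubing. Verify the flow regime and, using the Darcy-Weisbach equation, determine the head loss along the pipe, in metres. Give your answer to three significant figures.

h_f ≈ 29.8 m

Re = VD/ν = 0.229·0.03720/5.16×10^-4 = 16.5 → laminar (Re < 2300)
f = 64/Re = 3.877
h_f = f(L/D)V²/(2g) = 3.877·(107/0.03720)·0.229²/(2·9.81) = 29.80 m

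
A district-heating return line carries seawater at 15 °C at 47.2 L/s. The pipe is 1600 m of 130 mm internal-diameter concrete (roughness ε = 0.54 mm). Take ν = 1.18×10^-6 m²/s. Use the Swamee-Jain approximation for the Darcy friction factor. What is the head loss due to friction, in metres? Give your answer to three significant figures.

h_f ≈ 231 m

V = 4Q/(πD²) = 4·0.0472/(π·0.130²) = 3.556 m/s
Re = VD/ν = 3.556·0.130/1.18×10^-6 = 3.92×10^5 → turbulent
ε/D = 0.54/130 = 0.00415
Swamee-Jain: f = 0.02913
h_f = f(L/D)V²/(2g) = 0.02913·(1600/0.130)·3.556²/(2·9.81) = 231.1 m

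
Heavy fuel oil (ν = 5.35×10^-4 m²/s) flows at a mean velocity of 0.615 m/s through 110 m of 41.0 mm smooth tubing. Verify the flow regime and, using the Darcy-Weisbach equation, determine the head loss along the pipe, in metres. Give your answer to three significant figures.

Re = VD/ν = 0.615·0.04100/5.35×10^-4 = 47.1 → laminar (Re < 2300)
f = 64/Re = 1.358
h_f = f(L/D)V²/(2g) = 1.358·(110/0.04100)·0.615²/(2·9.81) = 70.23 m

h_f ≈ 70.2 m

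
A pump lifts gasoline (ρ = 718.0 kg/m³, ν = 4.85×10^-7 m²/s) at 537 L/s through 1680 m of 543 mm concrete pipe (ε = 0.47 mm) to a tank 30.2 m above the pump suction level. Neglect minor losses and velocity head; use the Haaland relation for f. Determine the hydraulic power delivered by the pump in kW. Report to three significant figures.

V = 4Q/(πD²) = 2.319 m/s; Re = 2.60×10^6; ε/D = 8.66×10^-4; f = 0.01912
h_f = f(L/D)V²/2g = 16.21 m
Total head H = z + h_f = 30.2 + 16.21 = 46.41 m
P_hyd = ρgQH = 718.0·9.81·0.537·46.41 = 175.5 kW

P_hyd ≈ 176 kW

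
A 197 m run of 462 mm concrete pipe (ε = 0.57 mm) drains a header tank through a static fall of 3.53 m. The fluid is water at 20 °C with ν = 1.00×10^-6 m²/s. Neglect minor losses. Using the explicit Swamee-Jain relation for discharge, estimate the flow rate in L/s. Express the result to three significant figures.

Swamee-Jain (Type II): Q = -0.965·√(gD⁵h_f/L)·ln[ε/(3.7D) + √(3.17ν²L/(gD³h_f))]
√(gD⁵h_f/L) = √(9.81·0.462⁵·3.53/197) = 0.06083
ε/(3.7D) = 3.33×10^-4; √(3.17ν²L/(gD³h_f)) = 1.35×10^-5
Q = -0.965·0.06083·ln(3.470×10^-4) = 0.4676 m³/s
Check: V = 2.79 m/s, Re = 1.29×10^6, f = 0.02096, h_f = 3.54 m ≈ 3.53 m ✓

Q ≈ 468 L/s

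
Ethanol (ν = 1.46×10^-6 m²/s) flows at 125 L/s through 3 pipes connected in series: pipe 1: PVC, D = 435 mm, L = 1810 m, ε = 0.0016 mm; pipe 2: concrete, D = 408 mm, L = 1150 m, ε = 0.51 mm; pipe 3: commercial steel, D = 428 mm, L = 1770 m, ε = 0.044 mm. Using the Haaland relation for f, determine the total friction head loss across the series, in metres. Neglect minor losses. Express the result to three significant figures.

Pipe 1: V = 0.8411 m/s, Re = 2.51×10^5, ε/D = 3.68×10^-6, f = 0.01486, h_1 = f(L/D)V²/2g = 2.230 m
Pipe 2: V = 0.9561 m/s, Re = 2.67×10^5, ε/D = 0.00125, f = 0.02160, h_2 = f(L/D)V²/2g = 2.837 m
Pipe 3: V = 0.8688 m/s, Re = 2.55×10^5, ε/D = 1.03×10^-4, f = 0.01562, h_3 = f(L/D)V²/2g = 2.485 m
Series → Q common, losses add: H = Σh = 7.552 m

H ≈ 7.55 m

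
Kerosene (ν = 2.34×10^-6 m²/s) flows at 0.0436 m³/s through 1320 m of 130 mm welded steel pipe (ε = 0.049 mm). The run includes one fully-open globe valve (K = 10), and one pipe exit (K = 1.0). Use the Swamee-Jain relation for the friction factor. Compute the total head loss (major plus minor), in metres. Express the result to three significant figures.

V = 4Q/(πD²) = 3.285 m/s; V²/2g = 0.5499 m
Re = 1.82×10^5, ε/D = 3.77×10^-4 → f = 0.01843 (Swamee-Jain)
Major: h_f = f(L/D)·V²/2g = 0.01843·10154·0.5499 = 102.9 m
Minor: ΣK = 11.0; h_m = ΣK·V²/2g = 6.049 m
Total H_L = 102.9 + 6.049 = 109.0 m

H_L ≈ 109 m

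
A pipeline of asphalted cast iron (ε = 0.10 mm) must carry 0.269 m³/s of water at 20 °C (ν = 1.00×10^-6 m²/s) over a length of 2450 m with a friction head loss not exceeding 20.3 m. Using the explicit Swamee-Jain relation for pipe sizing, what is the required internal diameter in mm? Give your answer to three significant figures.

D ≈ 412 mm

Swamee-Jain (Type III): D = 0.66·[ε^1.25·(LQ²/(gh_f))^4.75 + ν·Q^9.4·(L/(gh_f))^5.2]^0.04
LQ²/(gh_f) = 0.8902; L/(gh_f) = 12.30
Term 1 = ε^1.25·(…)^4.75 = 5.76×10^-6; Term 2 = ν·Q^9.4·(…)^5.2 = 2.03×10^-6
D = 0.66·(5.76×10^-6 + 2.03×10^-6)^0.04 = 0.4123 m = 412 mm
Check: V = 2.01 m/s, Re = 8.31×10^5, f = 0.01537, h_f = 18.9 m ≈ 20.3 m ✓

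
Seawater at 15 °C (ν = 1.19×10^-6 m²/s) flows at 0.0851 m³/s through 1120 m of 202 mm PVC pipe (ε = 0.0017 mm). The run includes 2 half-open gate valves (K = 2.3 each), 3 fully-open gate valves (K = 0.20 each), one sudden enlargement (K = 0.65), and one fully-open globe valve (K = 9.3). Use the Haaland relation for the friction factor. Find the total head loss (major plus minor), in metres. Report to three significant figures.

H_L ≈ 32.1 m

V = 4Q/(πD²) = 2.655 m/s; V²/2g = 0.3594 m
Re = 4.51×10^5, ε/D = 8.42×10^-6 → f = 0.01340 (Haaland)
Major: h_f = f(L/D)·V²/2g = 0.01340·5545·0.3594 = 26.70 m
Minor: ΣK = 15.2; h_m = ΣK·V²/2g = 5.445 m
Total H_L = 26.70 + 5.445 = 32.14 m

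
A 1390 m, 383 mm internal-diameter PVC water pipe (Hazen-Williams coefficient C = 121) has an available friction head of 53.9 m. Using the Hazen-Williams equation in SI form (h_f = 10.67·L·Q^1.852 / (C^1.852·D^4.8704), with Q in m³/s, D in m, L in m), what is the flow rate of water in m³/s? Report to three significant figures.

Q ≈ 0.467 m³/s

Rearranging: Q = [h_f·C^1.852·D^4.8704 / (10.67·L)]^(1/1.852)
Q = [53.9·121^1.852·0.383^4.8704 / (10.67·1390)]^0.540 = 0.4671 m³/s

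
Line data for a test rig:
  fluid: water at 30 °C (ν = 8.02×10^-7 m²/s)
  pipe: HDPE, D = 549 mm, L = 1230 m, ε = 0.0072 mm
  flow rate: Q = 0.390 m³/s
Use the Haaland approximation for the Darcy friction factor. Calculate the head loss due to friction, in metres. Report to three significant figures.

V = 4Q/(πD²) = 4·0.390/(π·0.549²) = 1.648 m/s
Re = VD/ν = 1.648·0.549/8.02×10^-7 = 1.13×10^6 → turbulent
ε/D = 0.0072/549 = 1.31×10^-5
Haaland: f = 0.01162
h_f = f(L/D)V²/(2g) = 0.01162·(1230/0.549)·1.648²/(2·9.81) = 3.601 m

h_f ≈ 3.60 m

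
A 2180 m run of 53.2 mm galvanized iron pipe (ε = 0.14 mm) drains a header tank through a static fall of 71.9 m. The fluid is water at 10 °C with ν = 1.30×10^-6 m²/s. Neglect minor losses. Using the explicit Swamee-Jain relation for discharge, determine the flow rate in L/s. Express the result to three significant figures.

Q ≈ 2.46 L/s

Swamee-Jain (Type II): Q = -0.965·√(gD⁵h_f/L)·ln[ε/(3.7D) + √(3.17ν²L/(gD³h_f))]
√(gD⁵h_f/L) = √(9.81·0.0532⁵·71.9/2180) = 3.713×10^-4
ε/(3.7D) = 7.11×10^-4; √(3.17ν²L/(gD³h_f)) = 3.32×10^-4
Q = -0.965·3.713×10^-4·ln(0.001043) = 0.002460 m³/s
Check: V = 1.11 m/s, Re = 4.53×10^4, f = 0.02842, h_f = 72.7 m ≈ 71.9 m ✓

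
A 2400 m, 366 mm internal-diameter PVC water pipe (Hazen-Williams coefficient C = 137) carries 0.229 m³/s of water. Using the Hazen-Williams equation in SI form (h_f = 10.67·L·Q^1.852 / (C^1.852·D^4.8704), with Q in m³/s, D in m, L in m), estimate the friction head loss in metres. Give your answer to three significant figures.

h_f = 10.67·2400·0.229^1.852 / (137^1.852·0.366^4.8704) = 24.64 m

h_f ≈ 24.6 m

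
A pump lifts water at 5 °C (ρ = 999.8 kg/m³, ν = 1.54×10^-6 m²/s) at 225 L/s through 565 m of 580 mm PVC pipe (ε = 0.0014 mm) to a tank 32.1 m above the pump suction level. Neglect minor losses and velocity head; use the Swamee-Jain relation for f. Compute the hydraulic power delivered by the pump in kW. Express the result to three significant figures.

P_hyd ≈ 72.0 kW

V = 4Q/(πD²) = 0.8516 m/s; Re = 3.21×10^5; ε/D = 2.41×10^-6; f = 0.01423
h_f = f(L/D)V²/2g = 0.5122 m
Total head H = z + h_f = 32.1 + 0.5122 = 32.61 m
P_hyd = ρgQH = 999.8·9.81·0.225·32.61 = 71.97 kW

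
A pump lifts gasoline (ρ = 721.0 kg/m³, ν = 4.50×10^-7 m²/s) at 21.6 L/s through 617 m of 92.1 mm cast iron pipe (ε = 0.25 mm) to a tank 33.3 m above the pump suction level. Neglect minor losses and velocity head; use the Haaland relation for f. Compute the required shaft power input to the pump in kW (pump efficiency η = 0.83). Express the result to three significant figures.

P_shaft ≈ 23.1 kW

V = 4Q/(πD²) = 3.242 m/s; Re = 6.64×10^5; ε/D = 0.00271; f = 0.02569
h_f = f(L/D)V²/2g = 92.22 m
Total head H = z + h_f = 33.3 + 92.22 = 125.5 m
P_hyd = ρgQH = 721.0·9.81·0.0216·125.5 = 19.18 kW
P_shaft = P_hyd/η = 19.18/0.83 = 23.10 kW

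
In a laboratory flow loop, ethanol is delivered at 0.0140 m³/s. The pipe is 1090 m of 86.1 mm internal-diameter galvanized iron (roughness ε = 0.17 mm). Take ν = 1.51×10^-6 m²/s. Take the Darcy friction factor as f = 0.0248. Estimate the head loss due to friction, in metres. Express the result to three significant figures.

h_f ≈ 92.5 m

V = 4Q/(πD²) = 4·0.0140/(π·0.0861²) = 2.405 m/s
h_f = f(L/D)V²/(2g) = 0.02480·(1090/0.0861)·2.405²/(2·9.81) = 92.52 m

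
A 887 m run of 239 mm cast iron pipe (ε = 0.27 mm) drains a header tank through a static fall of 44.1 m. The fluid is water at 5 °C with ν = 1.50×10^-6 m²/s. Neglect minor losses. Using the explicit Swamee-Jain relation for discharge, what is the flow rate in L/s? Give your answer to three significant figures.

Q ≈ 150 L/s

Swamee-Jain (Type II): Q = -0.965·√(gD⁵h_f/L)·ln[ε/(3.7D) + √(3.17ν²L/(gD³h_f))]
√(gD⁵h_f/L) = √(9.81·0.239⁵·44.1/887) = 0.01950
ε/(3.7D) = 3.05×10^-4; √(3.17ν²L/(gD³h_f)) = 3.27×10^-5
Q = -0.965·0.01950·ln(3.381×10^-4) = 0.1504 m³/s
Check: V = 3.35 m/s, Re = 5.34×10^5, f = 0.02086, h_f = 44.4 m ≈ 44.1 m ✓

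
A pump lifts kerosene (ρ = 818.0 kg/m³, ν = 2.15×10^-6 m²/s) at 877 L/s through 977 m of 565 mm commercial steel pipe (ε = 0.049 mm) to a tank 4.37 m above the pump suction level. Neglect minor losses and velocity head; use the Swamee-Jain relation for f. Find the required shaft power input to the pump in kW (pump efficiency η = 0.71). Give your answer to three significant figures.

P_shaft ≈ 187 kW

V = 4Q/(πD²) = 3.498 m/s; Re = 9.19×10^5; ε/D = 8.67×10^-5; f = 0.01341
h_f = f(L/D)V²/2g = 14.46 m
Total head H = z + h_f = 4.37 + 14.46 = 18.83 m
P_hyd = ρgQH = 818.0·9.81·0.877·18.83 = 132.5 kW
P_shaft = P_hyd/η = 132.5/0.71 = 186.6 kW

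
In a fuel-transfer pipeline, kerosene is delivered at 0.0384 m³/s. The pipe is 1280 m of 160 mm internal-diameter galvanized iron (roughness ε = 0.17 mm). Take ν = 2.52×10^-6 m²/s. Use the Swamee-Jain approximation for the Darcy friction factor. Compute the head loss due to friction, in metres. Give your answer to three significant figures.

V = 4Q/(πD²) = 4·0.0384/(π·0.160²) = 1.910 m/s
Re = VD/ν = 1.910·0.160/2.52×10^-6 = 1.21×10^5 → turbulent
ε/D = 0.17/160 = 0.00106
Swamee-Jain: f = 0.02219
h_f = f(L/D)V²/(2g) = 0.02219·(1280/0.160)·1.910²/(2·9.81) = 33.00 m

h_f ≈ 33.0 m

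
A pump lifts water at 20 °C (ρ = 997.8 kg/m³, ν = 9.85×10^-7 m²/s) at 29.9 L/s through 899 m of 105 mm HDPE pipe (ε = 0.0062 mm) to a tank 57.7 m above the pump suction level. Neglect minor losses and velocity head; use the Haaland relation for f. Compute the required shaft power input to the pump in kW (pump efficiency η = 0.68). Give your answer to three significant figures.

P_shaft ≈ 57.1 kW

V = 4Q/(πD²) = 3.453 m/s; Re = 3.68×10^5; ε/D = 5.90×10^-5; f = 0.01440
h_f = f(L/D)V²/2g = 74.94 m
Total head H = z + h_f = 57.7 + 74.94 = 132.6 m
P_hyd = ρgQH = 997.8·9.81·0.0299·132.6 = 38.82 kW
P_shaft = P_hyd/η = 38.82/0.68 = 57.09 kW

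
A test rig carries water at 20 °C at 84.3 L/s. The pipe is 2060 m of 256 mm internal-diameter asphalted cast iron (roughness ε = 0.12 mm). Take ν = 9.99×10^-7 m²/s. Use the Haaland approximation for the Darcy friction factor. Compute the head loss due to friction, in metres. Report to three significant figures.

h_f ≈ 19.3 m

V = 4Q/(πD²) = 4·0.0843/(π·0.256²) = 1.638 m/s
Re = VD/ν = 1.638·0.256/9.99×10^-7 = 4.20×10^5 → turbulent
ε/D = 0.12/256 = 4.69×10^-4
Haaland: f = 0.01753
h_f = f(L/D)V²/(2g) = 0.01753·(2060/0.256)·1.638²/(2·9.81) = 19.28 m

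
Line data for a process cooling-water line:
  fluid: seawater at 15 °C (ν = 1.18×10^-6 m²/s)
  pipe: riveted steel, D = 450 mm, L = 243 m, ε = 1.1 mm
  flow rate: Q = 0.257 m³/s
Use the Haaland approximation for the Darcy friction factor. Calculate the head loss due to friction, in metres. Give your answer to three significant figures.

h_f ≈ 1.80 m

V = 4Q/(πD²) = 4·0.257/(π·0.450²) = 1.616 m/s
Re = VD/ν = 1.616·0.450/1.18×10^-6 = 6.16×10^5 → turbulent
ε/D = 1.1/450 = 0.00244
Haaland: f = 0.02500
h_f = f(L/D)V²/(2g) = 0.02500·(243/0.450)·1.616²/(2·9.81) = 1.797 m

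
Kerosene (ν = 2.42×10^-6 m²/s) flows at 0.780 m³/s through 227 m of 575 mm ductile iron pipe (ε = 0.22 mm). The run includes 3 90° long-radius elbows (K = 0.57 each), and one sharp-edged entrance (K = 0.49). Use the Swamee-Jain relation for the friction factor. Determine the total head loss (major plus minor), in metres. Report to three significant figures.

V = 4Q/(πD²) = 3.004 m/s; V²/2g = 0.4599 m
Re = 7.14×10^5, ε/D = 3.83×10^-4 → f = 0.01668 (Swamee-Jain)
Major: h_f = f(L/D)·V²/2g = 0.01668·394.8·0.4599 = 3.028 m
Minor: ΣK = 2.20; h_m = ΣK·V²/2g = 1.012 m
Total H_L = 3.028 + 1.012 = 4.040 m

H_L ≈ 4.04 m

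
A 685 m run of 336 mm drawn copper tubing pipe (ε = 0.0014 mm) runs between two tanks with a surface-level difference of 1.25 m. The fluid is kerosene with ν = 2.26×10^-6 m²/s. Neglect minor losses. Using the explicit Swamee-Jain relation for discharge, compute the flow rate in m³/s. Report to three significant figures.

Q ≈ 0.0741 m³/s

Swamee-Jain (Type II): Q = -0.965·√(gD⁵h_f/L)·ln[ε/(3.7D) + √(3.17ν²L/(gD³h_f))]
√(gD⁵h_f/L) = √(9.81·0.336⁵·1.25/685) = 0.008756
ε/(3.7D) = 1.13×10^-6; √(3.17ν²L/(gD³h_f)) = 1.54×10^-4
Q = -0.965·0.008756·ln(1.555×10^-4) = 0.07409 m³/s
Check: V = 0.836 m/s, Re = 1.24×10^5, f = 0.01711, h_f = 1.24 m ≈ 1.25 m ✓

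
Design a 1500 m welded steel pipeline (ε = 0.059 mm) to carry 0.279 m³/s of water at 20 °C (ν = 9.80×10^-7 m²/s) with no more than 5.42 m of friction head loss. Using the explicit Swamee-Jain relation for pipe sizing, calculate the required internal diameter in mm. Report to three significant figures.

Swamee-Jain (Type III): D = 0.66·[ε^1.25·(LQ²/(gh_f))^4.75 + ν·Q^9.4·(L/(gh_f))^5.2]^0.04
LQ²/(gh_f) = 2.196; L/(gh_f) = 28.21
Term 1 = ε^1.25·(…)^4.75 = 2.17×10^-4; Term 2 = ν·Q^9.4·(…)^5.2 = 2.10×10^-4
D = 0.66·(2.17×10^-4 + 2.10×10^-4)^0.04 = 0.4839 m = 484 mm
Check: V = 1.52 m/s, Re = 7.49×10^5, f = 0.01415, h_f = 5.14 m ≈ 5.42 m ✓

D ≈ 484 mm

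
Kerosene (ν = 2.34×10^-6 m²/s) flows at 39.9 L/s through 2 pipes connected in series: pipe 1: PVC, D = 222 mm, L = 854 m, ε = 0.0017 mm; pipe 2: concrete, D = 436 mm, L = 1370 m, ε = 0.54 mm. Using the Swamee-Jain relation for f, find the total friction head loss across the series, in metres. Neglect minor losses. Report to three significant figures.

H ≈ 4.03 m

Pipe 1: V = 1.031 m/s, Re = 9.78×10^4, ε/D = 7.66×10^-6, f = 0.01799, h_1 = f(L/D)V²/2g = 3.748 m
Pipe 2: V = 0.2672 m/s, Re = 4.98×10^4, ε/D = 0.00124, f = 0.02486, h_2 = f(L/D)V²/2g = 0.2844 m
Series → Q common, losses add: H = Σh = 4.033 m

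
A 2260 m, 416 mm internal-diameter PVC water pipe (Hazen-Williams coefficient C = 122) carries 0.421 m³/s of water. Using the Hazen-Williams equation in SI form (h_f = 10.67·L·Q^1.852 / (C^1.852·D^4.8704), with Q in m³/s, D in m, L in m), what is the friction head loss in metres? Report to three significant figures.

h_f ≈ 47.6 m

h_f = 10.67·2260·0.421^1.852 / (122^1.852·0.416^4.8704) = 47.61 m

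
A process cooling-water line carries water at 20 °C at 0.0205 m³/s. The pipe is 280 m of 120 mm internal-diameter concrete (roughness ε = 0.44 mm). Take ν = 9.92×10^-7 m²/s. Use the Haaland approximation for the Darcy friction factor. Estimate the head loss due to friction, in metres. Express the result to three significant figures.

h_f ≈ 11.0 m

V = 4Q/(πD²) = 4·0.0205/(π·0.120²) = 1.813 m/s
Re = VD/ν = 1.813·0.120/9.92×10^-7 = 2.19×10^5 → turbulent
ε/D = 0.44/120 = 0.00367
Haaland: f = 0.02824
h_f = f(L/D)V²/(2g) = 0.02824·(280/0.120)·1.813²/(2·9.81) = 11.04 m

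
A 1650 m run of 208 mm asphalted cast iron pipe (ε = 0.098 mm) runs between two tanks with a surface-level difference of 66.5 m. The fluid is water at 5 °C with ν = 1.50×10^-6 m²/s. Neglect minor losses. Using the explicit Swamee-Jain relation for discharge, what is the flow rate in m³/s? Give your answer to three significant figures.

Q ≈ 0.104 m³/s

Swamee-Jain (Type II): Q = -0.965·√(gD⁵h_f/L)·ln[ε/(3.7D) + √(3.17ν²L/(gD³h_f))]
√(gD⁵h_f/L) = √(9.81·0.208⁵·66.5/1650) = 0.01241
ε/(3.7D) = 1.27×10^-4; √(3.17ν²L/(gD³h_f)) = 4.48×10^-5
Q = -0.965·0.01241·ln(1.721×10^-4) = 0.1038 m³/s
Check: V = 3.05 m/s, Re = 4.23×10^5, f = 0.01776, h_f = 67.0 m ≈ 66.5 m ✓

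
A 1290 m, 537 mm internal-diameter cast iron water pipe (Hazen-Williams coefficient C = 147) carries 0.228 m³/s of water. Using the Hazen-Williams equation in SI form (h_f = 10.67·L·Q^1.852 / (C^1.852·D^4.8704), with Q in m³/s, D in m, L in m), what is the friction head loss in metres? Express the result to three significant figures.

h_f = 10.67·1290·0.228^1.852 / (147^1.852·0.537^4.8704) = 1.782 m

h_f ≈ 1.78 m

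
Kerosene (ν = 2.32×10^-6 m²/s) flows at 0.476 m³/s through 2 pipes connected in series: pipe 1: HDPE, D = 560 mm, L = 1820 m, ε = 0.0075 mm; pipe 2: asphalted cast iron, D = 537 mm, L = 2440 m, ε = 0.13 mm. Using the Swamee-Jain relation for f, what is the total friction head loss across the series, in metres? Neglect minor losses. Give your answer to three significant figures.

H ≈ 24.6 m

Pipe 1: V = 1.933 m/s, Re = 4.66×10^5, ε/D = 1.34×10^-5, f = 0.01346, h_1 = f(L/D)V²/2g = 8.327 m
Pipe 2: V = 2.102 m/s, Re = 4.86×10^5, ε/D = 2.42×10^-4, f = 0.01593, h_2 = f(L/D)V²/2g = 16.29 m
Series → Q common, losses add: H = Σh = 24.62 m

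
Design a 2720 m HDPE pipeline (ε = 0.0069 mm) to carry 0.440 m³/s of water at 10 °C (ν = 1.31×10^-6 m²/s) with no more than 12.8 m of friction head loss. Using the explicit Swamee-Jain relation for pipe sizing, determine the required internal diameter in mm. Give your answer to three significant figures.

Swamee-Jain (Type III): D = 0.66·[ε^1.25·(LQ²/(gh_f))^4.75 + ν·Q^9.4·(L/(gh_f))^5.2]^0.04
LQ²/(gh_f) = 4.194; L/(gh_f) = 21.66
Term 1 = ε^1.25·(…)^4.75 = 3.21×10^-4; Term 2 = ν·Q^9.4·(…)^5.2 = 0.00514
D = 0.66·(3.21×10^-4 + 0.00514)^0.04 = 0.5359 m = 536 mm
Check: V = 1.95 m/s, Re = 7.98×10^5, f = 0.01233, h_f = 12.1 m ≈ 12.8 m ✓

D ≈ 536 mm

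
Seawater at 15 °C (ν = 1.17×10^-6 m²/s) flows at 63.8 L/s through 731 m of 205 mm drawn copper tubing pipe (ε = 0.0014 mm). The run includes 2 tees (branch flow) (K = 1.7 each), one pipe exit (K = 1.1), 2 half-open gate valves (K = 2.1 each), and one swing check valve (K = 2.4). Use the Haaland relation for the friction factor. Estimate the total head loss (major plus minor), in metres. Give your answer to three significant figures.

V = 4Q/(πD²) = 1.933 m/s; V²/2g = 0.1904 m
Re = 3.39×10^5, ε/D = 6.83×10^-6 → f = 0.01408 (Haaland)
Major: h_f = f(L/D)·V²/2g = 0.01408·3566·0.1904 = 9.562 m
Minor: ΣK = 11.1; h_m = ΣK·V²/2g = 2.114 m
Total H_L = 9.562 + 2.114 = 11.68 m

H_L ≈ 11.7 m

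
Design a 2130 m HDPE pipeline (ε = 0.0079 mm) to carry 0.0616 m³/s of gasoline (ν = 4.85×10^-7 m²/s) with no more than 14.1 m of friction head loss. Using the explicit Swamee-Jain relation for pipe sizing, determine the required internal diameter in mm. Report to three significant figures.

D ≈ 230 mm

Swamee-Jain (Type III): D = 0.66·[ε^1.25·(LQ²/(gh_f))^4.75 + ν·Q^9.4·(L/(gh_f))^5.2]^0.04
LQ²/(gh_f) = 0.05843; L/(gh_f) = 15.40
Term 1 = ε^1.25·(…)^4.75 = 5.80×10^-13; Term 2 = ν·Q^9.4·(…)^5.2 = 3.04×10^-12
D = 0.66·(5.80×10^-13 + 3.04×10^-12)^0.04 = 0.2301 m = 230 mm
Check: V = 1.48 m/s, Re = 7.03×10^5, f = 0.01297, h_f = 13.4 m ≈ 14.1 m ✓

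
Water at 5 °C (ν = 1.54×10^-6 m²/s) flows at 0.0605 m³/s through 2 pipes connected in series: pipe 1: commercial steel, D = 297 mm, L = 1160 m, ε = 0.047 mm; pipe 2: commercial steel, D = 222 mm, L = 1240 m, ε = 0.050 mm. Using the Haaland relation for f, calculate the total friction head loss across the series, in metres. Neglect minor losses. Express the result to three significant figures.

H ≈ 14.3 m

Pipe 1: V = 0.8733 m/s, Re = 1.68×10^5, ε/D = 1.58×10^-4, f = 0.01702, h_1 = f(L/D)V²/2g = 2.583 m
Pipe 2: V = 1.563 m/s, Re = 2.25×10^5, ε/D = 2.25×10^-4, f = 0.01679, h_2 = f(L/D)V²/2g = 11.68 m
Series → Q common, losses add: H = Σh = 14.26 m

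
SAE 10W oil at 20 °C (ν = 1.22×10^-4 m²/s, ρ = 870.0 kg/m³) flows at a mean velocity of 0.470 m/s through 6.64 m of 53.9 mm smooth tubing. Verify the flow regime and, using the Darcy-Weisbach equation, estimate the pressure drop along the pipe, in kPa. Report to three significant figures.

Δp ≈ 3.65 kPa

Re = VD/ν = 0.470·0.05390/1.22×10^-4 = 208 → laminar (Re < 2300)
f = 64/Re = 0.3082
h_f = f(L/D)V²/(2g) = 0.3082·(6.64/0.05390)·0.470²/(2·9.81) = 0.4275 m
Δp = ρg·h_f = 870.0·9.81·0.4275 = 3.649 kPa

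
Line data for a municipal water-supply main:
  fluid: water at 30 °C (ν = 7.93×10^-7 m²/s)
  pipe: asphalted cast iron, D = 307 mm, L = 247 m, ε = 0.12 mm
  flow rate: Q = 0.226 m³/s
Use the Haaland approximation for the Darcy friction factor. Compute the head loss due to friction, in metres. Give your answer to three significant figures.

V = 4Q/(πD²) = 4·0.226/(π·0.307²) = 3.053 m/s
Re = VD/ν = 3.053·0.307/7.93×10^-7 = 1.18×10^6 → turbulent
ε/D = 0.12/307 = 3.91×10^-4
Haaland: f = 0.01629
h_f = f(L/D)V²/(2g) = 0.01629·(247/0.307)·3.053²/(2·9.81) = 6.228 m

h_f ≈ 6.23 m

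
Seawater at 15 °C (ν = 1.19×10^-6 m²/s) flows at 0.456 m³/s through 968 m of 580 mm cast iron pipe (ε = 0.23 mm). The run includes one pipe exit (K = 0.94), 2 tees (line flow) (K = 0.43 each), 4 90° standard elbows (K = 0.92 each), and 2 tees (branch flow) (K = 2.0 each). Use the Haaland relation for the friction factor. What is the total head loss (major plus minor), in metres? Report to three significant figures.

H_L ≈ 5.62 m

V = 4Q/(πD²) = 1.726 m/s; V²/2g = 0.1518 m
Re = 8.41×10^5, ε/D = 3.97×10^-4 → f = 0.01651 (Haaland)
Major: h_f = f(L/D)·V²/2g = 0.01651·1669·0.1518 = 4.183 m
Minor: ΣK = 9.48; h_m = ΣK·V²/2g = 1.439 m
Total H_L = 4.183 + 1.439 = 5.622 m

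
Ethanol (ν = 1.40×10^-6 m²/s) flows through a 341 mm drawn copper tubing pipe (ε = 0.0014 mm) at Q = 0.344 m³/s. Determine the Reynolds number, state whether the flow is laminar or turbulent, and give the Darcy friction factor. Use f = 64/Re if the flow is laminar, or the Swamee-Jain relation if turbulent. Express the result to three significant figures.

Re ≈ 9.17×10^5; turbulent; f ≈ 0.0119

V = 4Q/(πD²) = 3.767 m/s
Re = VD/ν = 3.767·0.341/1.40×10^-6 = 9.17×10^5
Re > 4000 → turbulent; ε/D = 4.11×10^-6
Swamee-Jain: f = 0.01187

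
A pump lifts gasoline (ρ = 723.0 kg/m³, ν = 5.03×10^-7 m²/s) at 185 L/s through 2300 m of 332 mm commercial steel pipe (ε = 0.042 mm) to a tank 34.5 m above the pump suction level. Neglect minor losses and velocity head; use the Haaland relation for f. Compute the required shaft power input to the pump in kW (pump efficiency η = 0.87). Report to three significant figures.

V = 4Q/(πD²) = 2.137 m/s; Re = 1.41×10^6; ε/D = 1.27×10^-4; f = 0.01341
h_f = f(L/D)V²/2g = 21.62 m
Total head H = z + h_f = 34.5 + 21.62 = 56.12 m
P_hyd = ρgQH = 723.0·9.81·0.185·56.12 = 73.64 kW
P_shaft = P_hyd/η = 73.64/0.87 = 84.64 kW

P_shaft ≈ 84.6 kW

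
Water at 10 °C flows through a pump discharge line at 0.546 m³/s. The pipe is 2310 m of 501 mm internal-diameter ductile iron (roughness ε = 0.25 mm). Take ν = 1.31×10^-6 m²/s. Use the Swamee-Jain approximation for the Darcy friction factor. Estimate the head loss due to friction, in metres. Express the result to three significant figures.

h_f ≈ 31.1 m

V = 4Q/(πD²) = 4·0.546/(π·0.501²) = 2.770 m/s
Re = VD/ν = 2.770·0.501/1.31×10^-6 = 1.06×10^6 → turbulent
ε/D = 0.25/501 = 4.99×10^-4
Swamee-Jain: f = 0.01726
h_f = f(L/D)V²/(2g) = 0.01726·(2310/0.501)·2.770²/(2·9.81) = 31.12 m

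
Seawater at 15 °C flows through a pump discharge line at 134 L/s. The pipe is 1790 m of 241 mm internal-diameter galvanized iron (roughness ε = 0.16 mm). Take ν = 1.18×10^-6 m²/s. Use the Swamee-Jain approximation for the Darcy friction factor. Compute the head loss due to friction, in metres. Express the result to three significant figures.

V = 4Q/(πD²) = 4·0.134/(π·0.241²) = 2.938 m/s
Re = VD/ν = 2.938·0.241/1.18×10^-6 = 6.00×10^5 → turbulent
ε/D = 0.16/241 = 6.64×10^-4
Swamee-Jain: f = 0.01860
h_f = f(L/D)V²/(2g) = 0.01860·(1790/0.241)·2.938²/(2·9.81) = 60.76 m

h_f ≈ 60.8 m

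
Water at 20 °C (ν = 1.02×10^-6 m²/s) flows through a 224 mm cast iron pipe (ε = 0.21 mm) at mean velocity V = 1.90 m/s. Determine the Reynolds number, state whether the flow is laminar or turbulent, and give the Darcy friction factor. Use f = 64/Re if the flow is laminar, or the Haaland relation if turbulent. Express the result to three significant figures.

Re ≈ 4.17×10^5; turbulent; f ≈ 0.0200

Re = VD/ν = 1.900·0.224/1.02×10^-6 = 4.17×10^5
Re > 4000 → turbulent; ε/D = 9.37×10^-4
Haaland: f = 0.02002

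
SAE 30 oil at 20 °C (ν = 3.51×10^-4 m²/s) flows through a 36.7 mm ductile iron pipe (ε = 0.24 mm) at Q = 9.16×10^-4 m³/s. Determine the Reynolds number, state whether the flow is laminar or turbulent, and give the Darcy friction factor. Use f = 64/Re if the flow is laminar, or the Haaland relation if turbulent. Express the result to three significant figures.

V = 4Q/(πD²) = 0.8659 m/s
Re = VD/ν = 0.8659·0.0367/3.51×10^-4 = 90.5
Re < 2300 → laminar → f = 64/Re = 0.7069

Re ≈ 90.5; laminar; f = 64/Re ≈ 0.707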